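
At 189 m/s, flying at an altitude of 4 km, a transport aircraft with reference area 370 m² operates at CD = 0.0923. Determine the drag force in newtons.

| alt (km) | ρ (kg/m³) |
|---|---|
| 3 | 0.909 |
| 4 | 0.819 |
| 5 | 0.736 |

At 4 km, from the table: ρ = 0.819 kg/m³.
Dynamic pressure q = ½ρv² = ½ × 0.819 × 189² = 14630 Pa.
D = q·S·CD = 14630 × 370 × 0.0923 = 5×10^5 N ≈ 500 kN

D = 5×10^5 N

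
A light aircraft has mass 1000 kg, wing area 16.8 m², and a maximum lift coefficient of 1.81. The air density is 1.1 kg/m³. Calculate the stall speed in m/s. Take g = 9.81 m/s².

Stall occurs when L = W at CL,max. W = mg = 1000 × 9.81 = 9810 N.
From L = ½ρV²S·CL,max = W: V_stall = √(2W/(ρSCL,max)) = √(2·9810/(1.1·16.8·1.81))
V_stall = √586.6 = 24.2 m/s

V_stall = 24.2 m/s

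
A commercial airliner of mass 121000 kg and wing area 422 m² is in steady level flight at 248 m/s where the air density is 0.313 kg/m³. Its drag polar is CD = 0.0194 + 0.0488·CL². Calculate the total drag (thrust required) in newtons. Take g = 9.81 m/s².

D = 95700 N

Weight W = mg = 121000 × 9.81 = 1.187×10^6 N; in level flight L = W.
q = ½ρv² = ½ × 0.313 × 248² = 9625 Pa.
Required CL = L/(qS) = 1.187×10^6/(9625·422) = 0.2922.
CD = 0.0194 + 0.0488 × 0.2922² = 0.02357.
D = q·S·CD = 9625 × 422 × 0.02357 = 95730 N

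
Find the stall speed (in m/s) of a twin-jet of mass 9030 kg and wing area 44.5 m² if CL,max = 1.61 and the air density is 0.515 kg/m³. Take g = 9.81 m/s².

At stall, lift equals weight: L = W = m·g = 9030 × 9.81 = 88580 N.
From L = ½ρV²S·CL,max = W: V_stall = √(2W/(ρSCL,max)) = √(2·88580/(0.515·44.5·1.61))
V_stall = √4802 = 69.3 m/s

V_stall = 69.3 m/s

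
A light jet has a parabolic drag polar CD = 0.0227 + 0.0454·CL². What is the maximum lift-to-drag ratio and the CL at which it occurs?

(L/D)max = 15.6, at CL = 0.707

For CD = CD0 + K·CL², (L/D)max occurs at CL* = √(CD0/K) and equals 1/(2√(K·CD0)).
(L/D)max = 1/(2√(0.0454 × 0.0227)) = 1/(2 × 0.0321) = 15.6
CL* = √(0.0227/0.0454) = 0.707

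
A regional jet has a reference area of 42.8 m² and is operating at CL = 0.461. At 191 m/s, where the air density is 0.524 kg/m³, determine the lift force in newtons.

L = ½ρv²S·CL = ½ × 0.524 × 191² × 42.8 × 0.461 = 1.89×10^5 N ≈ 189 kN

L = 1.89×10^5 N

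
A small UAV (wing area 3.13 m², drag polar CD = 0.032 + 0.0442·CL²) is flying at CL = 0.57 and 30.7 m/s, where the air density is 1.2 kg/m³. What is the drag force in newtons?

CD = 0.032 + 0.0442 × 0.57² = 0.04636
D = ½ρv²S·CD = ½ × 1.2 × 30.7² × 3.13 × 0.04636 = 82.1 N

D = 82.1 N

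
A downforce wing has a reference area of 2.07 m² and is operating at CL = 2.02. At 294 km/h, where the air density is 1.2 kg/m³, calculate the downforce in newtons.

L = 16700 N

Convert speed: v = 294 km/h ÷ 3.6 = 81.67 m/s.
L = ½ρv²S·CL = ½ × 1.2 × 81.67² × 2.07 × 2.02 = 16700 N ≈ 16.7 kN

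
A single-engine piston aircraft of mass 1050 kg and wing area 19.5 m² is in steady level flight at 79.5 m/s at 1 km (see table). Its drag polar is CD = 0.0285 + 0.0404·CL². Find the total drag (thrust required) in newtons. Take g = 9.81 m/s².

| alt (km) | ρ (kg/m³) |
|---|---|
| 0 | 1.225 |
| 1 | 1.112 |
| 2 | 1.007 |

At 1 km, from the table: ρ = 1.112 kg/m³.
Weight W = mg = 1050 × 9.81 = 10300 N; in level flight L = W.
Dynamic pressure q = 0.5 × 1.112 × 79.5² = 3514 Pa.
Required CL = L/(qS) = 10300/(3514·19.5) = 0.1503.
CD = 0.0285 + 0.0404 × 0.1503² = 0.02941.
D = q·S·CD = 3514 × 19.5 × 0.02941 = 2015 N

D = 2020 N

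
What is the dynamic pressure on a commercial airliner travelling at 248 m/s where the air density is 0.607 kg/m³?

q = 18700 Pa

q = ½ρv² = ½ × 0.607 × 248² = 18700 Pa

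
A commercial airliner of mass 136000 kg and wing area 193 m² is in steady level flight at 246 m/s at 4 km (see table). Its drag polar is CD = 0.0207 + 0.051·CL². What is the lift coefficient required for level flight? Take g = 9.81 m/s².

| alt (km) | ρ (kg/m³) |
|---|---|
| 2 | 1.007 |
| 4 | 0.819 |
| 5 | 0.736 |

At 4 km, from the table: ρ = 0.819 kg/m³.
Level flight ⇒ L = W = m·g = 136000 × 9.81 = 1.3342×10^6 N.
q = ½ρv² = ½ × 0.819 × 246² = 24780 Pa.
CL = 2W/(ρv²S) = 2×1.3342×10^6/(0.819×246²×193) = 0.279.

CL = 0.279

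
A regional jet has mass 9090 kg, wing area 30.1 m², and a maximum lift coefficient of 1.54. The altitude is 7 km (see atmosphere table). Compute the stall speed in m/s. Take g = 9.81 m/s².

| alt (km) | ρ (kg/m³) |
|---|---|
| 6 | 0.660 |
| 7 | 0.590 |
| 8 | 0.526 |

V_stall = 80.8 m/s

At 7 km, from the table: ρ = 0.590 kg/m³.
Weight W = mg = 9090 × 9.81 = 89170 N.
V_stall = √(2W/(ρ·S·CL,max)) = √(2 × 89170 / (0.59 × 30.1 × 1.54))
V_stall = √6521 = 80.8 m/s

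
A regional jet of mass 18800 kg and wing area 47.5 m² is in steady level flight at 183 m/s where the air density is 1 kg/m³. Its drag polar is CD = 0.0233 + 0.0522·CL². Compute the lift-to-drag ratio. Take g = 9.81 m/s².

L/D = 8.88

Weight W = mg = 18800 × 9.81 = 1.8443×10^5 N; in level flight L = W.
q = ½ρv² = ½ × 1 × 183² = 16740 Pa.
CL = 2W/(ρv²S) = 2×1.8443×10^5/(1×183²×47.5) = 0.2319.
CD = 0.0233 + 0.0522 × 0.2319² = 0.02611.
L/D = CL/CD = 0.2319 / 0.02611 = 8.88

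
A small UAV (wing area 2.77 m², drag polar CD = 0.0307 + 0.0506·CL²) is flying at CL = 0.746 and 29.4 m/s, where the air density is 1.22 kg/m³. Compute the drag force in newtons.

CD = 0.0307 + 0.0506 × 0.746² = 0.05886
D = ½ρv²S·CD = ½ × 1.22 × 29.4² × 2.77 × 0.05886 = 86 N

D = 86 N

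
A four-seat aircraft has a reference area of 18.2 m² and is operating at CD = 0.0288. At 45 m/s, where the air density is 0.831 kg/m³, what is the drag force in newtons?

Dynamic pressure q = ½ρv² = ½ × 0.831 × 45² = 841.4 Pa.
D = q·S·CD = 841.4 × 18.2 × 0.0288 = 441 N

D = 441 N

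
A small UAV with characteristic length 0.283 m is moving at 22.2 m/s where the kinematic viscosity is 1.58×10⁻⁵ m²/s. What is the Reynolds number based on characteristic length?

Re = v·c/ν = 22.2 × 0.283 / (1.58×10⁻⁵) = 3.98×10^5

Re = 3.98×10^5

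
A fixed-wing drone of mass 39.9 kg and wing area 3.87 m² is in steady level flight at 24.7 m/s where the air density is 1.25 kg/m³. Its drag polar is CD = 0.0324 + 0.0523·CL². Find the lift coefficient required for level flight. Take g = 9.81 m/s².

CL = 0.265

Level flight ⇒ L = W = m·g = 39.9 × 9.81 = 391.42 N.
Dynamic pressure q = 0.5 × 1.25 × 24.7² = 381.3 Pa.
CL = W/(q·S) = 391.42 / (381.3 × 3.87) = 0.2653.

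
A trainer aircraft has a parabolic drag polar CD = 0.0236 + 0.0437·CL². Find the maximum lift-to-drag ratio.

(L/D)max = 15.6

For CD = CD0 + K·CL², (L/D)max occurs at CL* = √(CD0/K) and equals 1/(2√(K·CD0)).
(L/D)max = 1/(2√(0.0437 × 0.0236)) = 1/(2 × 0.03211) = 15.6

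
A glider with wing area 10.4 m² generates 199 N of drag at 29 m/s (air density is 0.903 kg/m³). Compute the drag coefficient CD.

CD = 0.0504

From D = ½ρv²S·CD, rearranging gives CD = 2D/(ρv²S).
CD = 2 × 199 / (0.903 × 29² × 10.4) = 0.0504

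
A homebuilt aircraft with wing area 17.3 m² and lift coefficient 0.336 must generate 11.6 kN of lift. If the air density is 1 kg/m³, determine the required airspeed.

v = 63.2 m/s

L = ½ρv²S·CL ⇒ v = √(2L/(ρ·S·CL))
v = √(2 × 11600 / (1 × 17.3 × 0.336)) = √3991 = 63.2 m/s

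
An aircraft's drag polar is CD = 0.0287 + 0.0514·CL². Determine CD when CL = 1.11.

CD = 0.0287 + 0.0514 × 1.11² = 0.0287 + 0.06333 = 0.092

CD = 0.092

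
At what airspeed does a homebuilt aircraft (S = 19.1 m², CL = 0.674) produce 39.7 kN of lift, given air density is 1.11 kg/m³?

L = ½ρv²S·CL ⇒ v = √(2L/(ρ·S·CL))
v = √(2 × 39700 / (1.11 × 19.1 × 0.674)) = √5557 = 74.5 m/s

v = 74.5 m/s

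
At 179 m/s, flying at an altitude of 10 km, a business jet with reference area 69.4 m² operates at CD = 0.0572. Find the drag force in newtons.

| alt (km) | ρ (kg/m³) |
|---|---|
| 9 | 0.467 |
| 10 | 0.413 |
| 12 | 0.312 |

D = 26300 N

At 10 km, from the table: ρ = 0.413 kg/m³.
D = ½ρv²S·CD = ½ × 0.413 × 179² × 69.4 × 0.0572 = 26300 N ≈ 26.3 kN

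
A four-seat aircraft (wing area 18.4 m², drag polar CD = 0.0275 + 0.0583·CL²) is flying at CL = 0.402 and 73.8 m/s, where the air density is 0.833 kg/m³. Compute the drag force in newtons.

CD = 0.0275 + 0.0583 × 0.402² = 0.03692
D = ½ρv²S·CD = ½ × 0.833 × 73.8² × 18.4 × 0.03692 = 1540 N

D = 1540 N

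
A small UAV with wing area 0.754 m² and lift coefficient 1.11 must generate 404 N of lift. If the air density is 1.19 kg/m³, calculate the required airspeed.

v = 28.5 m/s

L = ½ρv²S·CL ⇒ v = √(2L/(ρ·S·CL))
v = √(2 × 404 / (1.19 × 0.754 × 1.11)) = √811.3 = 28.5 m/s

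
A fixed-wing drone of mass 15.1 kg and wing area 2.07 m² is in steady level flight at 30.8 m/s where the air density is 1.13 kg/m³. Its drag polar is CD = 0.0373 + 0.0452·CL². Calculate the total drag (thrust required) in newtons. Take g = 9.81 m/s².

D = 42.3 N

Level flight ⇒ L = W = m·g = 15.1 × 9.81 = 148.13 N.
q = ½ρv² = ½ × 1.13 × 30.8² = 536 Pa.
CL = W/(q·S) = 148.13 / (536 × 2.07) = 0.1335.
CD = 0.0373 + 0.0452 × 0.1335² = 0.03811.
D = q·S·CD = 536 × 2.07 × 0.03811 = 42.28 N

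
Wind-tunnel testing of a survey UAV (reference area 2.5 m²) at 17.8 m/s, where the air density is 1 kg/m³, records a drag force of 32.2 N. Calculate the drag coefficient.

From D = ½ρv²S·CD, rearranging gives CD = 2D/(ρv²S).
CD = 2 × 32.2 / (1 × 17.8² × 2.5) = 0.0813

CD = 0.0813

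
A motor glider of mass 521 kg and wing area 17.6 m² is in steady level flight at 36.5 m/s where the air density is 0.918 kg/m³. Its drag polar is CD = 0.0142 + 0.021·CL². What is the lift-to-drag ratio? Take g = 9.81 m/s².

In steady level flight, lift balances weight: W = mg = 521 × 9.81 = 5111 N.
q = ½ρv² = ½ × 0.918 × 36.5² = 611.5 Pa.
CL = W/(q·S) = 5111 / (611.5 × 17.6) = 0.4749.
CD = 0.0142 + 0.021 × 0.4749² = 0.01894.
L/D = CL/CD = 0.4749 / 0.01894 = 25.1

L/D = 25.1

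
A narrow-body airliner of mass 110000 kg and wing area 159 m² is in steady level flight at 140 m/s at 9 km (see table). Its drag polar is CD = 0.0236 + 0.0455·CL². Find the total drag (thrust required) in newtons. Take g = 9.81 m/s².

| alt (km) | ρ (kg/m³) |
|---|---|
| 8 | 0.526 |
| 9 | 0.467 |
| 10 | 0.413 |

At 9 km, from the table: ρ = 0.467 kg/m³.
In steady level flight, lift balances weight: W = mg = 110000 × 9.81 = 1.0791×10^6 N.
Dynamic pressure q = 0.5 × 0.467 × 140² = 4577 Pa.
CL = W/(q·S) = 1.0791×10^6 / (4577 × 159) = 1.483.
CD = 0.0236 + 0.0455 × 1.483² = 0.1237.
D = q·S·CD = 4577 × 159 × 0.1237 = 89980 N

D = 90000 N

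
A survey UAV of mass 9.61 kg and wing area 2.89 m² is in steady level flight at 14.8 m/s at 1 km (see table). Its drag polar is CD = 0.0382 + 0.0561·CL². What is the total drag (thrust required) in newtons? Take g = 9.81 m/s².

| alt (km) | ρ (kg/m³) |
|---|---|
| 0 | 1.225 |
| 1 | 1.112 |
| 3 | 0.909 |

At 1 km, from the table: ρ = 1.112 kg/m³.
In steady level flight, lift balances weight: W = mg = 9.61 × 9.81 = 94.274 N.
Dynamic pressure q = 0.5 × 1.112 × 14.8² = 121.8 Pa.
Required CL = L/(qS) = 94.274/(121.8·2.89) = 0.2679.
CD = 0.0382 + 0.0561 × 0.2679² = 0.04222.
D = q·S·CD = 121.8 × 2.89 × 0.04222 = 14.86 N

D = 14.9 N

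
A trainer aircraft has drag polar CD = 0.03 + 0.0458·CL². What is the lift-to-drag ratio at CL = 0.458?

CD = 0.03 + 0.0458 × 0.458² = 0.03961
L/D = CL/CD = 0.458 / 0.03961 = 11.6

L/D = 11.6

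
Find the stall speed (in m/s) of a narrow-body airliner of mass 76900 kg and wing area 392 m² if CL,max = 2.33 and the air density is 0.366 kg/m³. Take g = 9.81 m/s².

Stall occurs when L = W at CL,max. W = mg = 76900 × 9.81 = 7.544×10^5 N.
From L = ½ρV²S·CL,max = W: V_stall = √(2W/(ρSCL,max)) = √(2·7.544×10^5/(0.366·392·2.33))
V_stall = √4513 = 67.2 m/s

V_stall = 67.2 m/s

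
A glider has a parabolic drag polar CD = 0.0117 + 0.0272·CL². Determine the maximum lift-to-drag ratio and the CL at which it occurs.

For CD = CD0 + K·CL², (L/D)max occurs at CL* = √(CD0/K) and equals 1/(2√(K·CD0)).
(L/D)max = 1/(2√(0.0272 × 0.0117)) = 1/(2 × 0.01784) = 28
CL* = √(0.0117/0.0272) = 0.656

(L/D)max = 28, at CL = 0.656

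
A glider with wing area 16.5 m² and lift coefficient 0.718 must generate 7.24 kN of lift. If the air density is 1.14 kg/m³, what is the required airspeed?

L = ½ρv²S·CL ⇒ v = √(2L/(ρ·S·CL))
v = √(2 × 7240 / (1.14 × 16.5 × 0.718)) = √1072 = 32.7 m/s

v = 32.7 m/s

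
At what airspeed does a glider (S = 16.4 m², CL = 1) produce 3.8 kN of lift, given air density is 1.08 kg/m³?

v = 20.7 m/s

L = ½ρv²S·CL ⇒ v = √(2L/(ρ·S·CL))
v = √(2 × 3800 / (1.08 × 16.4 × 1)) = √429.1 = 20.7 m/s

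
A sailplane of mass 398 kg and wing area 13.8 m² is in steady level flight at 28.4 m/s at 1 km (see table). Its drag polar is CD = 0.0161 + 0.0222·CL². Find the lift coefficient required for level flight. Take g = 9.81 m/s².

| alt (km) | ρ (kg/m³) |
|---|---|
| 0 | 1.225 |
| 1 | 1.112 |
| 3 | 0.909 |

At 1 km, from the table: ρ = 1.112 kg/m³.
Level flight ⇒ L = W = m·g = 398 × 9.81 = 3904.4 N.
Dynamic pressure q = 0.5 × 1.112 × 28.4² = 448.4 Pa.
CL = 2W/(ρv²S) = 2×3904.4/(1.112×28.4²×13.8) = 0.6309.

CL = 0.631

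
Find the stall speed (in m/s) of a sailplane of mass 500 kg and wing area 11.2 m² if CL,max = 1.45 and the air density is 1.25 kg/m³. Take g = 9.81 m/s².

Stall occurs when L = W at CL,max. W = mg = 500 × 9.81 = 4905 N.
V_stall = √(2W/(ρ·S·CL,max)) = √(2 × 4905 / (1.25 × 11.2 × 1.45))
V_stall = √483.3 = 22 m/s

V_stall = 22 m/s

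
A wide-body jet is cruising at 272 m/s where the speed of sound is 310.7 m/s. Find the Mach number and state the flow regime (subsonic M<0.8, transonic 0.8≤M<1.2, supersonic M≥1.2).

M = v/a = 272 / 310.7 = 0.875
M = 0.875 → transonic.

M = 0.875 (transonic)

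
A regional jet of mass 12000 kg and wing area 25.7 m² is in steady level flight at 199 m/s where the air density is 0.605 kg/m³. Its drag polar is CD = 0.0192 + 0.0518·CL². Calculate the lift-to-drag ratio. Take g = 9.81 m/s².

L/D = 14.3

In steady level flight, lift balances weight: W = mg = 12000 × 9.81 = 1.1772×10^5 N.
Dynamic pressure q = 0.5 × 0.605 × 199² = 11980 Pa.
CL = W/(q·S) = 1.1772×10^5 / (11980 × 25.7) = 0.3824.
CD = 0.0192 + 0.0518 × 0.3824² = 0.02677.
L/D = CL/CD = 0.3824 / 0.02677 = 14.3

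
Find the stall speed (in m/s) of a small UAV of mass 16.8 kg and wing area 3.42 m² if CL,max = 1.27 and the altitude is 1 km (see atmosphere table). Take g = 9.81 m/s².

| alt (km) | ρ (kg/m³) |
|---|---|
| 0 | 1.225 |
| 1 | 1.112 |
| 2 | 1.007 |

At 1 km, from the table: ρ = 1.112 kg/m³.
At stall, lift equals weight: L = W = m·g = 16.8 × 9.81 = 164.8 N.
From L = ½ρV²S·CL,max = W: V_stall = √(2W/(ρSCL,max)) = √(2·164.8/(1.112·3.42·1.27))
V_stall = √68.25 = 8.26 m/s

V_stall = 8.26 m/s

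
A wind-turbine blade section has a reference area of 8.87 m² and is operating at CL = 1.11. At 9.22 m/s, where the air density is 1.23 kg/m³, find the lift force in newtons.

Dynamic pressure q = ½ρv² = ½ × 1.23 × 9.22² = 52.28 Pa.
L = q·S·CL = 52.28 × 8.87 × 1.11 = 515 N

L = 515 N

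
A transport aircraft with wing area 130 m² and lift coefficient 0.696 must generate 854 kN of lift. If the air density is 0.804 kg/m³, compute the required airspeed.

L = ½ρv²S·CL ⇒ v = √(2L/(ρ·S·CL))
v = √(2 × 8.54×10^5 / (0.804 × 130 × 0.696)) = √23480 = 153 m/s

v = 153 m/s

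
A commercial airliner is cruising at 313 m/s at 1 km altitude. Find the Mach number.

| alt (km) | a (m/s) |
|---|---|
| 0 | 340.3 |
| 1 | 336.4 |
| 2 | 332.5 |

M = 0.93

At 1 km, from the table: a = 336.4 m/s.
M = v/a = 313 / 336.4 = 0.93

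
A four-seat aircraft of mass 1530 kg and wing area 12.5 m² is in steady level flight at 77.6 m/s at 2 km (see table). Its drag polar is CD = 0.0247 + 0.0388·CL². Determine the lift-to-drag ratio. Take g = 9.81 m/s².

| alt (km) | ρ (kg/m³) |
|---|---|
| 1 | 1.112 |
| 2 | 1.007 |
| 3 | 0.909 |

At 2 km, from the table: ρ = 1.007 kg/m³.
In steady level flight, lift balances weight: W = mg = 1530 × 9.81 = 15009 N.
Dynamic pressure q = 0.5 × 1.007 × 77.6² = 3032 Pa.
CL = 2W/(ρv²S) = 2×15009/(1.007×77.6²×12.5) = 0.396.
CD = 0.0247 + 0.0388 × 0.396² = 0.03079.
L/D = CL/CD = 0.396 / 0.03079 = 12.9

L/D = 12.9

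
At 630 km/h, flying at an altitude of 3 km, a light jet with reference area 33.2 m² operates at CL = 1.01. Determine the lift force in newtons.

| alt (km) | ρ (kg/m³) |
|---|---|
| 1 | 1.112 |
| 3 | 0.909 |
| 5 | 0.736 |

At 3 km, from the table: ρ = 0.909 kg/m³.
Convert speed: v = 630 km/h ÷ 3.6 = 175 m/s.
L = ½ρv²S·CL = ½ × 0.909 × 175² × 33.2 × 1.01 = 4.67×10^5 N ≈ 467 kN

L = 4.67×10^5 N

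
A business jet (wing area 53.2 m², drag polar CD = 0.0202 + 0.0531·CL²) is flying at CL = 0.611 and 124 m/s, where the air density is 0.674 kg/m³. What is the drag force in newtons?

D = 11000 N

CD = 0.0202 + 0.0531 × 0.611² = 0.04002
D = ½ρv²S·CD = ½ × 0.674 × 124² × 53.2 × 0.04002 = 11000 N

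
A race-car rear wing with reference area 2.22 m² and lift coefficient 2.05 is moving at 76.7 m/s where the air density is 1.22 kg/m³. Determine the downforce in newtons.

Dynamic pressure q = ½ρv² = ½ × 1.22 × 76.7² = 3589 Pa.
L = q·S·CL = 3589 × 2.22 × 2.05 = 16300 N ≈ 16.3 kN

L = 16300 N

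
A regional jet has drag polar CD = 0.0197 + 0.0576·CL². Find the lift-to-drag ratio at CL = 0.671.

CD = 0.0197 + 0.0576 × 0.671² = 0.04563
L/D = CL/CD = 0.671 / 0.04563 = 14.7

L/D = 14.7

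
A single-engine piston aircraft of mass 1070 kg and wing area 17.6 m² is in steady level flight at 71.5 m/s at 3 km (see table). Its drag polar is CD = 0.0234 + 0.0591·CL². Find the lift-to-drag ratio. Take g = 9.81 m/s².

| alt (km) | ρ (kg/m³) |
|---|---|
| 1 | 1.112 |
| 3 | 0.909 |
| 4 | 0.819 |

At 3 km, from the table: ρ = 0.909 kg/m³.
In steady level flight, lift balances weight: W = mg = 1070 × 9.81 = 10497 N.
q = ½ρv² = ½ × 0.909 × 71.5² = 2324 Pa.
CL = W/(q·S) = 10497 / (2324 × 17.6) = 0.2567.
CD = 0.0234 + 0.0591 × 0.2567² = 0.02729.
L/D = CL/CD = 0.2567 / 0.02729 = 9.4

L/D = 9.4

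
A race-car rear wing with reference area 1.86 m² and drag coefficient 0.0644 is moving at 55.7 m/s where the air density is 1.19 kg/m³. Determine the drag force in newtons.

D = 221 N

Dynamic pressure q = ½ρv² = ½ × 1.19 × 55.7² = 1846 Pa.
D = q·S·CD = 1846 × 1.86 × 0.0644 = 221 N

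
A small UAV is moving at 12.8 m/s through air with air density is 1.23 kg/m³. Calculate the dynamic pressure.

q = 101 Pa

q = ½ρv² = ½ × 1.23 × 12.8² = 101 Pa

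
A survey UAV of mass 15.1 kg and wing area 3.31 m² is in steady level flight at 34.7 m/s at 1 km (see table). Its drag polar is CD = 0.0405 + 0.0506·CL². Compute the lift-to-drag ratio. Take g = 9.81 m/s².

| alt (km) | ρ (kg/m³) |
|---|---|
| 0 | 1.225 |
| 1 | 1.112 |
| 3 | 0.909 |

L/D = 1.64

At 1 km, from the table: ρ = 1.112 kg/m³.
In steady level flight, lift balances weight: W = mg = 15.1 × 9.81 = 148.13 N.
q = ½ρv² = ½ × 1.112 × 34.7² = 669.5 Pa.
CL = 2W/(ρv²S) = 2×148.13/(1.112×34.7²×3.31) = 0.06685.
CD = 0.0405 + 0.0506 × 0.06685² = 0.04073.
L/D = CL/CD = 0.06685 / 0.04073 = 1.64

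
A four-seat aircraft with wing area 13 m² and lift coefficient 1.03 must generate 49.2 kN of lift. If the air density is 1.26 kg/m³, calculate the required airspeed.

v = 76.4 m/s

L = ½ρv²S·CL ⇒ v = √(2L/(ρ·S·CL))
v = √(2 × 49200 / (1.26 × 13 × 1.03)) = √5832 = 76.4 m/s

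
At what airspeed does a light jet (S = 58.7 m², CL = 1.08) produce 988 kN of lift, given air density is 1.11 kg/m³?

v = 168 m/s

L = ½ρv²S·CL ⇒ v = √(2L/(ρ·S·CL))
v = √(2 × 9.88×10^5 / (1.11 × 58.7 × 1.08)) = √28080 = 168 m/s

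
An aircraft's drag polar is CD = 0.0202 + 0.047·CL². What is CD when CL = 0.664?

CD = 0.0202 + 0.047 × 0.664² = 0.0202 + 0.02072 = 0.0409

CD = 0.0409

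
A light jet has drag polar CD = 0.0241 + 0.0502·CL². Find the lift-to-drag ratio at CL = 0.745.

L/D = 14.3

CD = 0.0241 + 0.0502 × 0.745² = 0.05196
L/D = CL/CD = 0.745 / 0.05196 = 14.3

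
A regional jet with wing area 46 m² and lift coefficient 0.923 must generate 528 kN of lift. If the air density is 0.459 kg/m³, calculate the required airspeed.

v = 233 m/s

L = ½ρv²S·CL ⇒ v = √(2L/(ρ·S·CL))
v = √(2 × 5.28×10^5 / (0.459 × 46 × 0.923)) = √54190 = 233 m/s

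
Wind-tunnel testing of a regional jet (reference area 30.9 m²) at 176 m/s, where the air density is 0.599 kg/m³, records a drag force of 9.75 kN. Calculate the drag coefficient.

From D = ½ρv²S·CD, rearranging gives CD = 2D/(ρv²S).
CD = 2 × 9750 / (0.599 × 176² × 30.9) = 0.034

CD = 0.034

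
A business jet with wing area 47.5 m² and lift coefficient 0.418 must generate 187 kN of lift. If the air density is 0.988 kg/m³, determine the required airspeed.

v = 138 m/s

L = ½ρv²S·CL ⇒ v = √(2L/(ρ·S·CL))
v = √(2 × 1.87×10^5 / (0.988 × 47.5 × 0.418)) = √19070 = 138 m/s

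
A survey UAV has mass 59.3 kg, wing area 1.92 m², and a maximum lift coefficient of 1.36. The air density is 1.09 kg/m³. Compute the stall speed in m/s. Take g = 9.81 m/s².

V_stall = 20.2 m/s

Stall occurs when L = W at CL,max. W = mg = 59.3 × 9.81 = 581.7 N.
V_stall = √(2W/(ρ·S·CL,max)) = √(2 × 581.7 / (1.09 × 1.92 × 1.36))
V_stall = √408.8 = 20.2 m/s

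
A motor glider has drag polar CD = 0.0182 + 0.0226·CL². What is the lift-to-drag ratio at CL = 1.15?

L/D = 23.9

CD = 0.0182 + 0.0226 × 1.15² = 0.04809
L/D = CL/CD = 1.15 / 0.04809 = 23.9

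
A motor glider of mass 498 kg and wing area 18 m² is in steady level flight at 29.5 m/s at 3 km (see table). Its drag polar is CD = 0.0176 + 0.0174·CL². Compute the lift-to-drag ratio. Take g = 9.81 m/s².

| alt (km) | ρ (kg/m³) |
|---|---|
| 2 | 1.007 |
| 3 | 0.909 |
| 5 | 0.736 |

L/D = 26.6

At 3 km, from the table: ρ = 0.909 kg/m³.
Level flight ⇒ L = W = m·g = 498 × 9.81 = 4885.4 N.
q = ½ρv² = ½ × 0.909 × 29.5² = 395.5 Pa.
CL = 2W/(ρv²S) = 2×4885.4/(0.909×29.5²×18) = 0.6862.
CD = 0.0176 + 0.0174 × 0.6862² = 0.02579.
L/D = CL/CD = 0.6862 / 0.02579 = 26.6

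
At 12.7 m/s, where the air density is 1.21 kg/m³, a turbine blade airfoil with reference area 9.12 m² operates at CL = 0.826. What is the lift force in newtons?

L = 735 N

L = ½ρv²S·CL = ½ × 1.21 × 12.7² × 9.12 × 0.826 = 735 N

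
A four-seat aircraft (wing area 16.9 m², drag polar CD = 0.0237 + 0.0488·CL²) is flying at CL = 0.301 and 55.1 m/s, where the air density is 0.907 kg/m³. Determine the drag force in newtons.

D = 654 N

CD = 0.0237 + 0.0488 × 0.301² = 0.02812
D = ½ρv²S·CD = ½ × 0.907 × 55.1² × 16.9 × 0.02812 = 654 N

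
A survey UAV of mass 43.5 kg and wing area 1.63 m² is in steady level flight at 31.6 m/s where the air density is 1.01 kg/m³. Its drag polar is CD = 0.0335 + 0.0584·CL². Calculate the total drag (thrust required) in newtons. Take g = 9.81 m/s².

Level flight ⇒ L = W = m·g = 43.5 × 9.81 = 426.74 N.
Dynamic pressure q = 0.5 × 1.01 × 31.6² = 504.3 Pa.
Required CL = L/(qS) = 426.74/(504.3·1.63) = 0.5192.
CD = 0.0335 + 0.0584 × 0.5192² = 0.04924.
D = q·S·CD = 504.3 × 1.63 × 0.04924 = 40.47 N

D = 40.5 N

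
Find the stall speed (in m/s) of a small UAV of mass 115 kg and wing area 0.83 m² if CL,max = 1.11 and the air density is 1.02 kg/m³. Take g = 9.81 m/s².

V_stall = 49 m/s

Stall occurs when L = W at CL,max. W = mg = 115 × 9.81 = 1128 N.
V_stall = √(2W/(ρ·S·CL,max)) = √(2 × 1128 / (1.02 × 0.83 × 1.11))
V_stall = √2401 = 49 m/s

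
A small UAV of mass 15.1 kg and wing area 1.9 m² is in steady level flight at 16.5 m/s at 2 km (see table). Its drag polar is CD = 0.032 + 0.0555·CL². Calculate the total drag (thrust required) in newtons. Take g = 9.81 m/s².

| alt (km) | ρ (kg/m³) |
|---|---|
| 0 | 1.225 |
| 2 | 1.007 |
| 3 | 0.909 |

At 2 km, from the table: ρ = 1.007 kg/m³.
Level flight ⇒ L = W = m·g = 15.1 × 9.81 = 148.13 N.
q = ½ρv² = ½ × 1.007 × 16.5² = 137.1 Pa.
Required CL = L/(qS) = 148.13/(137.1·1.9) = 0.5688.
CD = 0.032 + 0.0555 × 0.5688² = 0.04995.
D = q·S·CD = 137.1 × 1.9 × 0.04995 = 13.01 N

D = 13 N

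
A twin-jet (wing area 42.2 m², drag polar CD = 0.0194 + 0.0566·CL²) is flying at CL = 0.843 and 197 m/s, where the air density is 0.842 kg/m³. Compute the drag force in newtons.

CD = 0.0194 + 0.0566 × 0.843² = 0.05962
D = ½ρv²S·CD = ½ × 0.842 × 197² × 42.2 × 0.05962 = 41100 N

D = 41100 N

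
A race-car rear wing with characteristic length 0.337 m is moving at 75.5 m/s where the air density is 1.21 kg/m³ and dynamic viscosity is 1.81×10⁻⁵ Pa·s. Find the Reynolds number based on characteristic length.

Re = 1.7×10^6

Re = ρ·v·c/μ = 1.21 × 75.5 × 0.337 / (1.81×10⁻⁵) = 1.7×10^6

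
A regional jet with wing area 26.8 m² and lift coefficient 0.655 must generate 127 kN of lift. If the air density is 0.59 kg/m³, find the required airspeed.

L = ½ρv²S·CL ⇒ v = √(2L/(ρ·S·CL))
v = √(2 × 1.27×10^5 / (0.59 × 26.8 × 0.655)) = √24520 = 157 m/s

v = 157 m/s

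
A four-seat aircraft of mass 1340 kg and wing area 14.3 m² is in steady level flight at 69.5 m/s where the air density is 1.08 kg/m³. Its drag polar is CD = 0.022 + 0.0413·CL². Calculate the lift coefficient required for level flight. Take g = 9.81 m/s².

CL = 0.352

In steady level flight, lift balances weight: W = mg = 1340 × 9.81 = 13145 N.
Dynamic pressure q = 0.5 × 1.08 × 69.5² = 2608 Pa.
CL = W/(q·S) = 13145 / (2608 × 14.3) = 0.3524.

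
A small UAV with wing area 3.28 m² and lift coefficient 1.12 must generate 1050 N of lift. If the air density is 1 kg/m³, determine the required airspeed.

L = ½ρv²S·CL ⇒ v = √(2L/(ρ·S·CL))
v = √(2 × 1050 / (1 × 3.28 × 1.12)) = √571.6 = 23.9 m/s

v = 23.9 m/s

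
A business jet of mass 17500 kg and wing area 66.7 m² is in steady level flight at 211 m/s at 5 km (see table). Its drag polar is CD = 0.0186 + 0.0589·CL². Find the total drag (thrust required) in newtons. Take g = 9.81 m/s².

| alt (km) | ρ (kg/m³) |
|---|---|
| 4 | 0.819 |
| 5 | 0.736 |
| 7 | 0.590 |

At 5 km, from the table: ρ = 0.736 kg/m³.
Level flight ⇒ L = W = m·g = 17500 × 9.81 = 1.7168×10^5 N.
q = ½ρv² = ½ × 0.736 × 211² = 16380 Pa.
CL = W/(q·S) = 1.7168×10^5 / (16380 × 66.7) = 0.1571.
CD = 0.0186 + 0.0589 × 0.1571² = 0.02005.
D = q·S·CD = 16380 × 66.7 × 0.02005 = 21910 N

D = 21900 N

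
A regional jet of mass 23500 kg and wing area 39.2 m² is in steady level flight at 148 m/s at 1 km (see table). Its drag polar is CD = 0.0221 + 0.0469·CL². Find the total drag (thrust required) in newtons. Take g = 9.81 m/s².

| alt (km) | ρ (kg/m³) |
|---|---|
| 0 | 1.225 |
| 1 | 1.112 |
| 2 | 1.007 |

At 1 km, from the table: ρ = 1.112 kg/m³.
Weight W = mg = 23500 × 9.81 = 2.3054×10^5 N; in level flight L = W.
q = ½ρv² = ½ × 1.112 × 148² = 12180 Pa.
CL = W/(q·S) = 2.3054×10^5 / (12180 × 39.2) = 0.4829.
CD = 0.0221 + 0.0469 × 0.4829² = 0.03304.
D = q·S·CD = 12180 × 39.2 × 0.03304 = 15770 N

D = 15800 N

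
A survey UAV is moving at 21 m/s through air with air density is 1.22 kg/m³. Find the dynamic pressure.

q = ½ρv² = ½ × 1.22 × 21² = 269 Pa

q = 269 Pa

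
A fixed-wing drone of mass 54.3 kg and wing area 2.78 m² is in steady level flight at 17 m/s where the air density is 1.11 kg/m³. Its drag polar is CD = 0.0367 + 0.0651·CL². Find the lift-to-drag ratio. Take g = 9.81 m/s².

L/D = 9.22

In steady level flight, lift balances weight: W = mg = 54.3 × 9.81 = 532.68 N.
Dynamic pressure q = 0.5 × 1.11 × 17² = 160.4 Pa.
CL = 2W/(ρv²S) = 2×532.68/(1.11×17²×2.78) = 1.195.
CD = 0.0367 + 0.0651 × 1.195² = 0.1296.
L/D = CL/CD = 1.195 / 0.1296 = 9.22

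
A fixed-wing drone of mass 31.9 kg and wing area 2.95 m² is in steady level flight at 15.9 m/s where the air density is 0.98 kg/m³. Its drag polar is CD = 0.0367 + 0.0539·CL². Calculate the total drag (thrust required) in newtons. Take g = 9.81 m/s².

Weight W = mg = 31.9 × 9.81 = 312.94 N; in level flight L = W.
Dynamic pressure q = 0.5 × 0.98 × 15.9² = 123.9 Pa.
Required CL = L/(qS) = 312.94/(123.9·2.95) = 0.8563.
CD = 0.0367 + 0.0539 × 0.8563² = 0.07623.
D = q·S·CD = 123.9 × 2.95 × 0.07623 = 27.86 N

D = 27.9 N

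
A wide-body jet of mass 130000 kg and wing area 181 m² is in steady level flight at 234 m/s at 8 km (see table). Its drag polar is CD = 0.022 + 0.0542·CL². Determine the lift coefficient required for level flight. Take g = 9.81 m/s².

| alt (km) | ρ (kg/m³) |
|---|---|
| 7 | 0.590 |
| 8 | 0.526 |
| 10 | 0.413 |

CL = 0.489

At 8 km, from the table: ρ = 0.526 kg/m³.
Level flight ⇒ L = W = m·g = 130000 × 9.81 = 1.2753×10^6 N.
q = ½ρv² = ½ × 0.526 × 234² = 14400 Pa.
CL = W/(q·S) = 1.2753×10^6 / (14400 × 181) = 0.4893.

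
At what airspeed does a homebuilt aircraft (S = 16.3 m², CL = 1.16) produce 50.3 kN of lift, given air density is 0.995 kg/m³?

v = 73.1 m/s

L = ½ρv²S·CL ⇒ v = √(2L/(ρ·S·CL))
v = √(2 × 50300 / (0.995 × 16.3 × 1.16)) = √5347 = 73.1 m/s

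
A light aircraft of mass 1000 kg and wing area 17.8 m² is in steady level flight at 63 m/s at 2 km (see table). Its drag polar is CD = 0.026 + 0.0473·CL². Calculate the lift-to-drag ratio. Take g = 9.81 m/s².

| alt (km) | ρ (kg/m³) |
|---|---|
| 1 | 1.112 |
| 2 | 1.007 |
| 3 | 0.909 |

At 2 km, from the table: ρ = 1.007 kg/m³.
Level flight ⇒ L = W = m·g = 1000 × 9.81 = 9810 N.
Dynamic pressure q = 0.5 × 1.007 × 63² = 1998 Pa.
CL = 2W/(ρv²S) = 2×9810/(1.007×63²×17.8) = 0.2758.
CD = 0.026 + 0.0473 × 0.2758² = 0.0296.
L/D = CL/CD = 0.2758 / 0.0296 = 9.32

L/D = 9.32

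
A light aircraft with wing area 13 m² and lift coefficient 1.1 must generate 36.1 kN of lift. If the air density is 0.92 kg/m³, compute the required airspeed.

v = 74.1 m/s

L = ½ρv²S·CL ⇒ v = √(2L/(ρ·S·CL))
v = √(2 × 36100 / (0.92 × 13 × 1.1)) = √5488 = 74.1 m/s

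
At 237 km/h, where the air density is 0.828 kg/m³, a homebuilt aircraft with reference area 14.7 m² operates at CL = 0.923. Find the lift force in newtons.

L = 24300 N

Convert speed: v = 237 km/h ÷ 3.6 = 65.83 m/s.
Dynamic pressure q = ½ρv² = ½ × 0.828 × 65.83² = 1794 Pa.
L = q·S·CL = 1794 × 14.7 × 0.923 = 24300 N ≈ 24.3 kN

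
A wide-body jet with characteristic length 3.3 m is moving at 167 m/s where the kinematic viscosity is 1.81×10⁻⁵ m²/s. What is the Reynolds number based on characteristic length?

Re = v·c/ν = 167 × 3.3 / (1.81×10⁻⁵) = 3.04×10^7

Re = 3.04×10^7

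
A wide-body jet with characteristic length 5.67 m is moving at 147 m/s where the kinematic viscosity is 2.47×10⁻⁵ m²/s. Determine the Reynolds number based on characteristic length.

Re = v·c/ν = 147 × 5.67 / (2.47×10⁻⁵) = 3.37×10^7

Re = 3.37×10^7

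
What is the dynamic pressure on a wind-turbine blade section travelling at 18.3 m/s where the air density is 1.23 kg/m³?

q = ½ρv² = ½ × 1.23 × 18.3² = 206 Pa

q = 206 Pa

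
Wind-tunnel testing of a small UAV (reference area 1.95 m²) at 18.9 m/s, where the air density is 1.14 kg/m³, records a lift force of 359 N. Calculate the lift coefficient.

CL = 0.904

From L = ½ρv²S·CL, rearranging gives CL = 2L/(ρv²S).
CL = 2 × 359 / (1.14 × 18.9² × 1.95) = 0.904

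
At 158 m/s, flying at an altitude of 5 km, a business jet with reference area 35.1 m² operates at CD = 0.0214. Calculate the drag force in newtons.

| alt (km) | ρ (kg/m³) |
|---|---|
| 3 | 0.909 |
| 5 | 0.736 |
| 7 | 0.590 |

D = 6900 N

At 5 km, from the table: ρ = 0.736 kg/m³.
D = ½ρv²S·CD = ½ × 0.736 × 158² × 35.1 × 0.0214 = 6900 N ≈ 6.9 kN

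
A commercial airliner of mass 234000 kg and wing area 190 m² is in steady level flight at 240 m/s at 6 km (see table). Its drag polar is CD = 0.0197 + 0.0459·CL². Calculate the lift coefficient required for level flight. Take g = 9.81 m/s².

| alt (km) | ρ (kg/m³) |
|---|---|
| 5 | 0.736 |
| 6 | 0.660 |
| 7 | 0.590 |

At 6 km, from the table: ρ = 0.660 kg/m³.
In steady level flight, lift balances weight: W = mg = 234000 × 9.81 = 2.2955×10^6 N.
q = ½ρv² = ½ × 0.66 × 240² = 19010 Pa.
CL = 2W/(ρv²S) = 2×2.2955×10^6/(0.66×240²×190) = 0.6356.

CL = 0.636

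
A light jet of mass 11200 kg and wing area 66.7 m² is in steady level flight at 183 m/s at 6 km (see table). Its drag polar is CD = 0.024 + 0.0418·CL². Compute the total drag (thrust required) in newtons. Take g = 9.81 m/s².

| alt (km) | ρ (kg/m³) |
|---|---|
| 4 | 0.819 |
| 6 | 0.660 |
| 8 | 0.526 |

At 6 km, from the table: ρ = 0.660 kg/m³.
Level flight ⇒ L = W = m·g = 11200 × 9.81 = 1.0987×10^5 N.
q = ½ρv² = ½ × 0.66 × 183² = 11050 Pa.
CL = W/(q·S) = 1.0987×10^5 / (11050 × 66.7) = 0.1491.
CD = 0.024 + 0.0418 × 0.1491² = 0.02493.
D = q·S·CD = 11050 × 66.7 × 0.02493 = 18380 N

D = 18400 N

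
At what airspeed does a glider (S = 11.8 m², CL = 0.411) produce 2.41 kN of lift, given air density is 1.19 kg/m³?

L = ½ρv²S·CL ⇒ v = √(2L/(ρ·S·CL))
v = √(2 × 2410 / (1.19 × 11.8 × 0.411)) = √835.2 = 28.9 m/s

v = 28.9 m/s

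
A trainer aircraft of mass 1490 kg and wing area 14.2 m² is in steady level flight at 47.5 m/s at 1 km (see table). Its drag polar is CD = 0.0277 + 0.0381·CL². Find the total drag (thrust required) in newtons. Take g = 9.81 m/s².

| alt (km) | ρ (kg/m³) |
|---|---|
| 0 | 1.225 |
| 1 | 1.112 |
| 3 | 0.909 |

At 1 km, from the table: ρ = 1.112 kg/m³.
In steady level flight, lift balances weight: W = mg = 1490 × 9.81 = 14617 N.
q = ½ρv² = ½ × 1.112 × 47.5² = 1254 Pa.
Required CL = L/(qS) = 14617/(1254·14.2) = 0.8205.
CD = 0.0277 + 0.0381 × 0.8205² = 0.05335.
D = q·S·CD = 1254 × 14.2 × 0.05335 = 950.4 N

D = 950 N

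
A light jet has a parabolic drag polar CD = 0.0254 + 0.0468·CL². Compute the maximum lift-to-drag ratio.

(L/D)max = 14.5

For CD = CD0 + K·CL², (L/D)max occurs at CL* = √(CD0/K) and equals 1/(2√(K·CD0)).
(L/D)max = 1/(2√(0.0468 × 0.0254)) = 1/(2 × 0.03448) = 14.5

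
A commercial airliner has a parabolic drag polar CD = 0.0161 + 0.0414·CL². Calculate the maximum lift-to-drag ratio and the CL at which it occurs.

For CD = CD0 + K·CL², (L/D)max occurs at CL* = √(CD0/K) and equals 1/(2√(K·CD0)).
(L/D)max = 1/(2√(0.0414 × 0.0161)) = 1/(2 × 0.02582) = 19.4
CL* = √(0.0161/0.0414) = 0.624

(L/D)max = 19.4, at CL = 0.624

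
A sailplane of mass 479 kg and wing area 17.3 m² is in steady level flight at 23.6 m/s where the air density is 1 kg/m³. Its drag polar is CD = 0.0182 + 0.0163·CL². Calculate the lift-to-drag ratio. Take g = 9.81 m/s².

Level flight ⇒ L = W = m·g = 479 × 9.81 = 4699 N.
q = ½ρv² = ½ × 1 × 23.6² = 278.5 Pa.
Required CL = L/(qS) = 4699/(278.5·17.3) = 0.9754.
CD = 0.0182 + 0.0163 × 0.9754² = 0.03371.
L/D = CL/CD = 0.9754 / 0.03371 = 28.9

L/D = 28.9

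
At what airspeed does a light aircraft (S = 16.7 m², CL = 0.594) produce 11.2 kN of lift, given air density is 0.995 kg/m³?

L = ½ρv²S·CL ⇒ v = √(2L/(ρ·S·CL))
v = √(2 × 11200 / (0.995 × 16.7 × 0.594)) = √2269 = 47.6 m/s

v = 47.6 m/s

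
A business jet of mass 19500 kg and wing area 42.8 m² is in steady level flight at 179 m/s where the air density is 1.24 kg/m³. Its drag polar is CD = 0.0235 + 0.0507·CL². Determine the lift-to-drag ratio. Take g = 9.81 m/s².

L/D = 8.63

Weight W = mg = 19500 × 9.81 = 1.913×10^5 N; in level flight L = W.
Dynamic pressure q = 0.5 × 1.24 × 179² = 19870 Pa.
CL = 2W/(ρv²S) = 2×1.913×10^5/(1.24×179²×42.8) = 0.225.
CD = 0.0235 + 0.0507 × 0.225² = 0.02607.
L/D = CL/CD = 0.225 / 0.02607 = 8.63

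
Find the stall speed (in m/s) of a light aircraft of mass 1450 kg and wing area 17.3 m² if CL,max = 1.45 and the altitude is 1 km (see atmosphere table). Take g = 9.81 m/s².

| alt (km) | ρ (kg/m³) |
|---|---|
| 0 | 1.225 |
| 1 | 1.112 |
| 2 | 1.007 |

V_stall = 31.9 m/s

At 1 km, from the table: ρ = 1.112 kg/m³.
Stall occurs when L = W at CL,max. W = mg = 1450 × 9.81 = 14220 N.
From L = ½ρV²S·CL,max = W: V_stall = √(2W/(ρSCL,max)) = √(2·14220/(1.112·17.3·1.45))
V_stall = √1020 = 31.9 m/s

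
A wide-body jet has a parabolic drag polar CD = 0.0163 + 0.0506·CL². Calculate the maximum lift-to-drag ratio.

For CD = CD0 + K·CL², (L/D)max occurs at CL* = √(CD0/K) and equals 1/(2√(K·CD0)).
(L/D)max = 1/(2√(0.0506 × 0.0163)) = 1/(2 × 0.02872) = 17.4

(L/D)max = 17.4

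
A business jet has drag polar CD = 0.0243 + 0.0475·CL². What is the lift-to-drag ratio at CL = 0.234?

CD = 0.0243 + 0.0475 × 0.234² = 0.0269
L/D = CL/CD = 0.234 / 0.0269 = 8.7

L/D = 8.7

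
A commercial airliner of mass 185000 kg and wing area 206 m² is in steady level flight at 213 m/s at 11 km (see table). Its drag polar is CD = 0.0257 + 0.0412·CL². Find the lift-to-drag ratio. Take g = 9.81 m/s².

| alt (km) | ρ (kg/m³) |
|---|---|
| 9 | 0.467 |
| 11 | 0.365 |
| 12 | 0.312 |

L/D = 14.7

At 11 km, from the table: ρ = 0.365 kg/m³.
Level flight ⇒ L = W = m·g = 185000 × 9.81 = 1.8148×10^6 N.
Dynamic pressure q = 0.5 × 0.365 × 213² = 8280 Pa.
CL = W/(q·S) = 1.8148×10^6 / (8280 × 206) = 1.064.
CD = 0.0257 + 0.0412 × 1.064² = 0.07234.
L/D = CL/CD = 1.064 / 0.07234 = 14.7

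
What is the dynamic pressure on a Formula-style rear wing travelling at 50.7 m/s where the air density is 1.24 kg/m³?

q = ½ρv² = ½ × 1.24 × 50.7² = 1590 Pa

q = 1590 Pa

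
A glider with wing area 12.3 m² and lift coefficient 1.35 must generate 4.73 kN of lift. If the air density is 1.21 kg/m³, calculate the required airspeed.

L = ½ρv²S·CL ⇒ v = √(2L/(ρ·S·CL))
v = √(2 × 4730 / (1.21 × 12.3 × 1.35)) = √470.8 = 21.7 m/s

v = 21.7 m/s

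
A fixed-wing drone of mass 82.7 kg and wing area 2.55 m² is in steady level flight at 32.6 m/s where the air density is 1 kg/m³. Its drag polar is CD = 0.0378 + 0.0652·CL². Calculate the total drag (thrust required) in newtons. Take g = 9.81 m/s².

Level flight ⇒ L = W = m·g = 82.7 × 9.81 = 811.29 N.
Dynamic pressure q = 0.5 × 1 × 32.6² = 531.4 Pa.
CL = W/(q·S) = 811.29 / (531.4 × 2.55) = 0.5987.
CD = 0.0378 + 0.0652 × 0.5987² = 0.06117.
D = q·S·CD = 531.4 × 2.55 × 0.06117 = 82.89 N

D = 82.9 N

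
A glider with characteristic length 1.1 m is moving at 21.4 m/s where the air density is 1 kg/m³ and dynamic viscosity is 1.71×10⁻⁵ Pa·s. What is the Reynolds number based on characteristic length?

Re = 1.38×10^6

Re = ρ·v·c/μ = 1 × 21.4 × 1.1 / (1.71×10⁻⁵) = 1.38×10^6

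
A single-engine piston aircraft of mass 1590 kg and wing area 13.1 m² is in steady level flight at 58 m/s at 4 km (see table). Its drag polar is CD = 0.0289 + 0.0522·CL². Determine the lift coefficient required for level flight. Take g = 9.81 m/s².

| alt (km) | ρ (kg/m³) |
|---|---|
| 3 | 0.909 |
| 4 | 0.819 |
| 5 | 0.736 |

At 4 km, from the table: ρ = 0.819 kg/m³.
In steady level flight, lift balances weight: W = mg = 1590 × 9.81 = 15598 N.
q = ½ρv² = ½ × 0.819 × 58² = 1378 Pa.
CL = W/(q·S) = 15598 / (1378 × 13.1) = 0.8643.

CL = 0.864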